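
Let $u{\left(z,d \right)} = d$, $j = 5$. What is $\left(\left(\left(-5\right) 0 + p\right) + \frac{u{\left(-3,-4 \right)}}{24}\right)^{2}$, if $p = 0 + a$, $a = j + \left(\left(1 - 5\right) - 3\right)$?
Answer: $\frac{169}{36} \approx 4.6944$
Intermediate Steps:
$a = -2$ ($a = 5 + \left(\left(1 - 5\right) - 3\right) = 5 - 7 = -2$)
$p = -2$ ($p = 0 - 2 = -2$)
$\left(\left(\left(-5\right) 0 + p\right) + \frac{u{\left(-3,-4 \right)}}{24}\right)^{2} = \left(\left(\left(-5\right) 0 - 2\right) - \frac{4}{24}\right)^{2} = \left(\left(0 - 2\right) - \frac{1}{6}\right)^{2} = \left(-2 - \frac{1}{6}\right)^{2} = \left(- \frac{13}{6}\right)^{2} = \frac{169}{36}$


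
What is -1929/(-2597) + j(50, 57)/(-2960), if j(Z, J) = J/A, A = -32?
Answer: 182862909/245987840 ≈ 0.74338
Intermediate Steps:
j(Z, J) = -J/32 (j(Z, J) = J/(-32) = J*(-1/32) = -J/32)
-1929/(-2597) + j(50, 57)/(-2960) = -1929/(-2597) - 1/32*57/(-2960) = -1929*(-1/2597) - 57/32*(-1/2960) = 1929/2597 + 57/94720 = 182862909/245987840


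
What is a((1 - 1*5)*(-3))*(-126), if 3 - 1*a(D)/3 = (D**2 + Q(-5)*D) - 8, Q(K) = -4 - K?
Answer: 54810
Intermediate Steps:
a(D) = 33 - 3*D - 3*D**2 (a(D) = 9 - 3*((D**2 + (-4 - 1*(-5))*D) - 8) = 9 - 3*((D**2 + (-4 + 5)*D) - 8) = 9 - 3*((D**2 + 1*D) - 8) = 9 - 3*((D**2 + D) - 8) = 9 - 3*((D + D**2) - 8) = 9 - 3*(-8 + D + D**2) = 9 + (24 - 3*D - 3*D**2) = 33 - 3*D - 3*D**2)
a((1 - 1*5)*(-3))*(-126) = (33 - 3*(1 - 1*5)*(-3) - 3*9*(1 - 1*5)**2)*(-126) = (33 - 3*(1 - 5)*(-3) - 3*9*(1 - 5)**2)*(-126) = (33 - (-12)*(-3) - 3*(-4*(-3))**2)*(-126) = (33 - 3*12 - 3*12**2)*(-126) = (33 - 36 - 3*144)*(-126) = (33 - 36 - 432)*(-126) = -435*(-126) = 54810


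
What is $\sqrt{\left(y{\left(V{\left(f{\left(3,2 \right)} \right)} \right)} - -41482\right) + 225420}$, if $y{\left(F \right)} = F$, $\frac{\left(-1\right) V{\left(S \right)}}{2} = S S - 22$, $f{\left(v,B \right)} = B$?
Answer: $\sqrt{266938} \approx 516.66$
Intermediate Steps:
$V{\left(S \right)} = 44 - 2 S^{2}$ ($V{\left(S \right)} = - 2 \left(S S - 22\right) = - 2 \left(S^{2} - 22\right) = - 2 \left(-22 + S^{2}\right) = 44 - 2 S^{2}$)
$\sqrt{\left(y{\left(V{\left(f{\left(3,2 \right)} \right)} \right)} - -41482\right) + 225420} = \sqrt{\left(\left(44 - 2 \cdot 2^{2}\right) - -41482\right) + 225420} = \sqrt{\left(\left(44 - 8\right) + 41482\right) + 225420} = \sqrt{\left(36 + 41482\right) + 225420} = \sqrt{41518 + 225420} = \sqrt{266938}$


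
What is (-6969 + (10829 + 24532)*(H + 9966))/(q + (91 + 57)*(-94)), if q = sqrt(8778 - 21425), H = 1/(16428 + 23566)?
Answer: -32679093025218988/1290182383609 - 4697971970273*I*sqrt(12647)/2580364767218 ≈ -25329.0 - 204.75*I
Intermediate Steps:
H = 1/39994 ≈ 2.5004e-5
q = I*sqrt(12647) (q = sqrt(-12647) = I*sqrt(12647) ≈ 112.46*I)
(-6969 + (10829 + 24532)*(H + 9966))/(q + (91 + 57)*(-94)) = (-6969 + (10829 + 24532)*(1/39994 + 9966))/(I*sqrt(12647) + (91 + 57)*(-94)) = (-6969 + 35361*(398580205/39994))/(I*sqrt(12647) + 148*(-94)) = (-6969 + 14094194629005/39994)/(I*sqrt(12647) - 13912) = 14093915910819/(39994*(-13912 + I*sqrt(12647)))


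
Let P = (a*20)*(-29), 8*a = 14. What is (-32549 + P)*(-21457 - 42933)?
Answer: 2161185960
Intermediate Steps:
a = 7/4 (a = (1/8)*14 = 7/4 ≈ 1.7500)
P = -1015 (P = ((7/4)*20)*(-29) = 35*(-29) = -1015)
(-32549 + P)*(-21457 - 42933) = (-32549 - 1015)*(-21457 - 42933) = -33564*(-64390) = 2161185960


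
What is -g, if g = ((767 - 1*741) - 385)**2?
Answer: -128881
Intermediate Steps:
g = 128881 (g = ((767 - 741) - 385)**2 = (26 - 385)**2 = (-359)**2 = 128881)
-g = -1*128881 = -128881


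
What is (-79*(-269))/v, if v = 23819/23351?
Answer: 496232101/23819 ≈ 20833.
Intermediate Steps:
v = 23819/23351 (v = 23819*(1/23351) = 23819/23351 ≈ 1.0200)
(-79*(-269))/v = (-79*(-269))/(23819/23351) = 21251*(23351/23819) = 496232101/23819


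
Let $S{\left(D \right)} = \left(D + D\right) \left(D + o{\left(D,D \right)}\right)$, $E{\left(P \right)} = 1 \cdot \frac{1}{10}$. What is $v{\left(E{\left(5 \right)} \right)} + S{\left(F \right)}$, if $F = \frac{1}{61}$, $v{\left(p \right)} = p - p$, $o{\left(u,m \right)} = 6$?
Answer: $\frac{734}{3721} \approx 0.19726$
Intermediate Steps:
$E{\left(P \right)} = \frac{1}{10}$ ($E{\left(P \right)} = 1 \cdot \frac{1}{10} = \frac{1}{10}$)
$v{\left(p \right)} = 0$
$F = \frac{1}{61} \approx 0.016393$
$S{\left(D \right)} = 2 D \left(6 + D\right)$ ($S{\left(D \right)} = \left(D + D\right) \left(D + 6\right) = 2 D \left(6 + D\right)$)
$v{\left(E{\left(5 \right)} \right)} + S{\left(F \right)} = 0 + 2 \cdot \frac{1}{61} \left(6 + \frac{1}{61}\right) = 0 + 2 \cdot \frac{1}{61} \cdot \frac{367}{61} = 0 + \frac{734}{3721} = \frac{734}{3721}$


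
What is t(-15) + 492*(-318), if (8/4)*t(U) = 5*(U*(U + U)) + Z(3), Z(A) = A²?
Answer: -310653/2 ≈ -1.5533e+5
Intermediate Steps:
t(U) = 9/2 + 5*U² (t(U) = (5*(U*(U + U)) + 3²)/2 = (5*(U*(2*U)) + 9)/2 = (5*(2*U²) + 9)/2 = (10*U² + 9)/2 = (9 + 10*U²)/2 = 9/2 + 5*U²)
t(-15) + 492*(-318) = (9/2 + 5*(-15)²) + 492*(-318) = (9/2 + 5*225) - 156456 = (9/2 + 1125) - 156456 = 2259/2 - 156456 = -310653/2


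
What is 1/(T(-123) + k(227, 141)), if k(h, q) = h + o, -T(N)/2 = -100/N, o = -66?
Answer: 123/19603 ≈ 0.0062746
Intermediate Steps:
T(N) = 200/N (T(N) = -(-200)/N = 200/N)
k(h, q) = -66 + h (k(h, q) = h - 66 = -66 + h)
1/(T(-123) + k(227, 141)) = 1/(200/(-123) + (-66 + 227)) = 1/(200*(-1/123) + 161) = 1/(-200/123 + 161) = 1/(19603/123) = 123/19603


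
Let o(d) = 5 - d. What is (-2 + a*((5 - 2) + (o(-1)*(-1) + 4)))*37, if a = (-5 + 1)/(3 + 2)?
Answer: -518/5 ≈ -103.60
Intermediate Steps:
a = -4/5 ≈ -0.80000
(-2 + a*((5 - 2) + (o(-1)*(-1) + 4)))*37 = (-2 - 4*((5 - 2) + ((5 - 1*(-1))*(-1) + 4))/5)*37 = (-2 - 4*(3 + ((5 + 1)*(-1) + 4))/5)*37 = (-2 - 4*(3 + (6*(-1) + 4))/5)*37 = (-2 - 4*(3 + (-6 + 4))/5)*37 = (-2 - 4*(3 - 2)/5)*37 = (-2 - 4/5*1)*37 = (-2 - 4/5)*37 = -14/5*37 = -518/5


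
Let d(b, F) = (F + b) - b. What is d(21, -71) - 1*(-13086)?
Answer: 13015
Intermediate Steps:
d(b, F) = F
d(21, -71) - 1*(-13086) = -71 - 1*(-13086) = -71 + 13086 = 13015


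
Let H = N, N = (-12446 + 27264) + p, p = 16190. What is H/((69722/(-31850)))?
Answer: -493802400/34861 ≈ -14165.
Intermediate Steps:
N = 31008 (N = (-12446 + 27264) + 16190 = 14818 + 16190 = 31008)
H = 31008
H/((69722/(-31850))) = 31008/((69722/(-31850))) = 31008/((69722*(-1/31850))) = 31008/(-34861/15925) = 31008*(-15925/34861) = -493802400/34861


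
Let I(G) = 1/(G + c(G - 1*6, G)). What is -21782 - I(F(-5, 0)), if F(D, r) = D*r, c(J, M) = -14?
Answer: -304947/14 ≈ -21782.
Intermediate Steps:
I(G) = 1/(-14 + G) (I(G) = 1/(G - 14) = 1/(-14 + G))
-21782 - I(F(-5, 0)) = -21782 - 1/(-14 - 5*0) = -21782 - 1/(-14 + 0) = -21782 - 1/(-14) = -21782 - 1*(-1/14) = -21782 + 1/14 = -304947/14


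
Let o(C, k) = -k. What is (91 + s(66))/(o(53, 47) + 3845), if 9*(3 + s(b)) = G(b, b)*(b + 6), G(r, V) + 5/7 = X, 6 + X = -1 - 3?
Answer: 8/13293 ≈ 0.00060182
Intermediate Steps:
X = -10 (X = -6 + (-1 - 3) = -6 - 4 = -10)
G(r, V) = -75/7 (G(r, V) = -5/7 - 10 = -75/7)
s(b) = -71/7 - 25*b/21 (s(b) = -3 + (-75*(b + 6)/7)/9 = -3 + (-75*(6 + b)/7)/9 = -3 + (-450/7 - 75*b/7)/9 = -3 + (-50/7 - 25*b/21) = -71/7 - 25*b/21)
(91 + s(66))/(o(53, 47) + 3845) = (91 + (-71/7 - 25/21*66))/(-1*47 + 3845) = (91 + (-71/7 - 550/7))/(-47 + 3845) = (91 - 621/7)/3798 = (16/7)*(1/3798) = 8/13293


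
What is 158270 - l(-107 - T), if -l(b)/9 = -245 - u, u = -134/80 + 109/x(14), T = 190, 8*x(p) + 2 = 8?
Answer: 6190883/40 ≈ 1.5477e+5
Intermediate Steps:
x(p) = ¾ (x(p) = -¼ + (⅛)*8 = -¼ + 1 = ¾)
u = 17239/120 (u = -134/80 + 109/(¾) = -134*1/80 + 109*(4/3) = -67/40 + 436/3 = 17239/120 ≈ 143.66)
l(b) = 139917/40 (l(b) = -9*(-245 - 1*17239/120) = -9*(-245 - 17239/120) = -9*(-46639/120) = 139917/40)
158270 - l(-107 - T) = 158270 - 1*139917/40 = 158270 - 139917/40 = 6190883/40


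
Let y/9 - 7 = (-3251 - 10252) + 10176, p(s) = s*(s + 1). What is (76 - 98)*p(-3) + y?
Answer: -30012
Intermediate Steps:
p(s) = s*(1 + s)
y = -29880 (y = 63 + 9*((-3251 - 10252) + 10176) = 63 + 9*(-13503 + 10176) = 63 + 9*(-3327) = 63 - 29943 = -29880)
(76 - 98)*p(-3) + y = (76 - 98)*(-3*(1 - 3)) - 29880 = -(-66)*(-2) - 29880 = -22*6 - 29880 = -132 - 29880 = -30012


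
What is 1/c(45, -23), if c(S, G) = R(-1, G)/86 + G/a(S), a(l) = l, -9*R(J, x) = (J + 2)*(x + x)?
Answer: -1935/874 ≈ -2.2140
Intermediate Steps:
R(J, x) = -2*x*(2 + J)/9 (R(J, x) = -(J + 2)*(x + x)/9 = -(2 + J)*2*x/9 = -2*x*(2 + J)/9)
c(S, G) = -G/387 + G/S (c(S, G) = -2*G*(2 - 1)/9/86 + G/S = -2/9*G*1*(1/86) + G/S = -2*G/9*(1/86) + G/S = -G/387 + G/S)
1/c(45, -23) = 1/(-1/387*(-23) - 23/45) = 1/(23/387 - 23*1/45) = 1/(23/387 - 23/45) = 1/(-874/1935) = -1935/874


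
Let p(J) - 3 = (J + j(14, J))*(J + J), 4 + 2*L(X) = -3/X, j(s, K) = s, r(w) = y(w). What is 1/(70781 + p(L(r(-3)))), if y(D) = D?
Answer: 2/141493 ≈ 1.4135e-5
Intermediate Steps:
r(w) = w
L(X) = -2 - 3/(2*X) (L(X) = -2 + (-3/X)/2 = -2 - 3/(2*X))
p(J) = 3 + 2*J*(14 + J) (p(J) = 3 + (J + 14)*(J + J) = 3 + (14 + J)*(2*J) = 3 + 2*J*(14 + J))
1/(70781 + p(L(r(-3)))) = 1/(70781 + (3 + 2*(-2 - 3/2/(-3))² + 28*(-2 - 3/2/(-3)))) = 1/(70781 + (3 + 2*(-2 - 3/2*(-⅓))² + 28*(-2 - 3/2*(-⅓)))) = 1/(70781 + (3 + 2*(-2 + ½)² + 28*(-2 + ½))) = 1/(70781 + (3 + 2*(-3/2)² + 28*(-3/2))) = 1/(70781 + (3 + 2*(9/4) - 42)) = 1/(70781 + (3 + 9/2 - 42)) = 1/(70781 - 69/2) = 1/(141493/2) = 2/141493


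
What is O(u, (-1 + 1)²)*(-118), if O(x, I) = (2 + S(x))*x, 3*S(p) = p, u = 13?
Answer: -29146/3 ≈ -9715.3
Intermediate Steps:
S(p) = p/3
O(x, I) = x*(2 + x/3) (O(x, I) = (2 + x/3)*x = x*(2 + x/3))
O(u, (-1 + 1)²)*(-118) = ((⅓)*13*(6 + 13))*(-118) = ((⅓)*13*19)*(-118) = (247/3)*(-118) = -29146/3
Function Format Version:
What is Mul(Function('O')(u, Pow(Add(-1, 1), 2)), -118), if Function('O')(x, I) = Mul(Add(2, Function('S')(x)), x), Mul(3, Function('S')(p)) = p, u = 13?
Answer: Rational(-29146, 3) ≈ -9715.3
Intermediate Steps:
Function('S')(p) = Mul(Rational(1, 3), p)
Function('O')(x, I) = Mul(x, Add(2, Mul(Rational(1, 3), x))) (Function('O')(x, I) = Mul(Add(2, Mul(Rational(1, 3), x)), x) = Mul(x, Add(2, Mul(Rational(1, 3), x))))
Mul(Function('O')(u, Pow(Add(-1, 1), 2)), -118) = Mul(Mul(Rational(1, 3), 13, Add(6, 13)), -118) = Mul(Mul(Rational(1, 3), 13, 19), -118) = Mul(Rational(247, 3), -118) = Rational(-29146, 3)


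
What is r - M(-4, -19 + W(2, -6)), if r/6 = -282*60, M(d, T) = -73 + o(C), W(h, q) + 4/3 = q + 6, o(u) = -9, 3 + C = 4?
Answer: -101438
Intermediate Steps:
C = 1 (C = -3 + 4 = 1)
W(h, q) = 14/3 + q (W(h, q) = -4/3 + (q + 6) = -4/3 + (6 + q) = 14/3 + q)
M(d, T) = -82 (M(d, T) = -73 - 9 = -82)
r = -101520 (r = 6*(-282*60) = 6*(-16920) = -101520)
r - M(-4, -19 + W(2, -6)) = -101520 - 1*(-82) = -101520 + 82 = -101438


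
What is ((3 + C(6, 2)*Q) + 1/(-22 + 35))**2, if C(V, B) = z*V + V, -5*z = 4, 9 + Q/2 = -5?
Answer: 3936256/4225 ≈ 931.66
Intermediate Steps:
Q = -28 (Q = -18 + 2*(-5) = -18 - 10 = -28)
z = -4/5 (z = -1/5*4 = -4/5 ≈ -0.80000)
C(V, B) = V/5 (C(V, B) = -4*V/5 + V = V/5)
((3 + C(6, 2)*Q) + 1/(-22 + 35))**2 = ((3 + ((1/5)*6)*(-28)) + 1/(-22 + 35))**2 = ((3 + (6/5)*(-28)) + 1/13)**2 = ((3 - 168/5) + 1/13)**2 = (-153/5 + 1/13)**2 = (-1984/65)**2 = 3936256/4225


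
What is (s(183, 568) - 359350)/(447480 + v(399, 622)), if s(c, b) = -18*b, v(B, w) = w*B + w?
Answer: -184787/348140 ≈ -0.53078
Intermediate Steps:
v(B, w) = w + B*w (v(B, w) = B*w + w = w + B*w)
(s(183, 568) - 359350)/(447480 + v(399, 622)) = (-18*568 - 359350)/(447480 + 622*(1 + 399)) = (-10224 - 359350)/(447480 + 622*400) = -369574/(447480 + 248800) = -369574/696280 = -369574*1/696280 = -184787/348140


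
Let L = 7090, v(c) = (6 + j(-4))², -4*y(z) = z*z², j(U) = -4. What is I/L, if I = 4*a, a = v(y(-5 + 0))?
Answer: 8/3545 ≈ 0.0022567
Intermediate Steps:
y(z) = -z³/4 (y(z) = -z*z²/4 = -z³/4)
v(c) = 4 (v(c) = (6 - 4)² = 2² = 4)
a = 4
I = 16 (I = 4*4 = 16)
I/L = 16/7090 = 16*(1/7090) = 8/3545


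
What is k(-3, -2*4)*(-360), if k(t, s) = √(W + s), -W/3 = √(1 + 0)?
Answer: -360*I*√11 ≈ -1194.0*I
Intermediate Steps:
W = -3 (W = -3*√(1 + 0) = -3*√1 = -3*1 = -3)
k(t, s) = √(-3 + s)
k(-3, -2*4)*(-360) = √(-3 - 2*4)*(-360) = √(-3 - 8)*(-360) = √(-11)*(-360) = (I*√11)*(-360) = -360*I*√11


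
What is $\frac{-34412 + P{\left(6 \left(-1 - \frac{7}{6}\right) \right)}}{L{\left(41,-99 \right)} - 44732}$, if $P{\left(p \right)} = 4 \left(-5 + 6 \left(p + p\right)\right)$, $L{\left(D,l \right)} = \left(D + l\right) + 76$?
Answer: $\frac{17528}{22357} \approx 0.78401$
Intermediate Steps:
$L{\left(D,l \right)} = 76 + D + l$
$P{\left(p \right)} = -20 + 48 p$ ($P{\left(p \right)} = 4 \left(-5 + 6 \cdot 2 p\right) = 4 \left(-5 + 12 p\right) = -20 + 48 p$)
$\frac{-34412 + P{\left(6 \left(-1 - \frac{7}{6}\right) \right)}}{L{\left(41,-99 \right)} - 44732} = \frac{-34412 + \left(-20 + 48 \cdot 6 \left(-1 - \frac{7}{6}\right)\right)}{\left(76 + 41 - 99\right) - 44732} = \frac{-34412 + \left(-20 + 48 \cdot 6 \left(-1 - \frac{7}{6}\right)\right)}{18 - 44732} = \frac{-34412 + \left(-20 + 48 \cdot 6 \left(-1 - \frac{7}{6}\right)\right)}{-44714} = \left(-34412 + \left(-20 + 48 \cdot 6 \left(- \frac{13}{6}\right)\right)\right) \left(- \frac{1}{44714}\right) = \left(-34412 + \left(-20 + 48 \left(-13\right)\right)\right) \left(- \frac{1}{44714}\right) = \left(-34412 - 644\right) \left(- \frac{1}{44714}\right) = \left(-35056\right) \left(- \frac{1}{44714}\right) = \frac{17528}{22357}$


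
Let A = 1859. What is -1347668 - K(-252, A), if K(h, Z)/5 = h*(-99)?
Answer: -1472408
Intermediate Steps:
K(h, Z) = -495*h (K(h, Z) = 5*(h*(-99)) = 5*(-99*h) = -495*h)
-1347668 - K(-252, A) = -1347668 - (-495)*(-252) = -1347668 - 1*124740 = -1347668 - 124740 = -1472408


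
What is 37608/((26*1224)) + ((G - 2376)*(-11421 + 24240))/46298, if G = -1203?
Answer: -15190817890/15347787 ≈ -989.77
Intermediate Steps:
37608/((26*1224)) + ((G - 2376)*(-11421 + 24240))/46298 = 37608/((26*1224)) + ((-1203 - 2376)*(-11421 + 24240))/46298 = 37608/31824 - 3579*12819*(1/46298) = 37608*(1/31824) - 45879201*1/46298 = 1567/1326 - 45879201/46298 = -15190817890/15347787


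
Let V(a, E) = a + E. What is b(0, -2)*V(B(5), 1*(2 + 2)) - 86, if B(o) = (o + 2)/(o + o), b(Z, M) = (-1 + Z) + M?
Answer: -1001/10 ≈ -100.10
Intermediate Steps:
b(Z, M) = -1 + M + Z
B(o) = (2 + o)/(2*o) (B(o) = (2 + o)/((2*o)) = (2 + o)*(1/(2*o)) = (2 + o)/(2*o))
V(a, E) = E + a
b(0, -2)*V(B(5), 1*(2 + 2)) - 86 = (-1 - 2 + 0)*(1*(2 + 2) + (½)*(2 + 5)/5) - 86 = -3*(1*4 + (½)*(⅕)*7) - 86 = -3*(4 + 7/10) - 86 = -3*47/10 - 86 = -141/10 - 86 = -1001/10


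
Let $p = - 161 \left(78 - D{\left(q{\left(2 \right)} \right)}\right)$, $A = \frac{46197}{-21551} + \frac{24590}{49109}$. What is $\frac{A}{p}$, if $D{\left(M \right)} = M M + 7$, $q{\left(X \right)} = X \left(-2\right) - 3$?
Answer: $\frac{248392769}{535524117854} \approx 0.00046383$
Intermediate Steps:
$q{\left(X \right)} = -3 - 2 X$ ($q{\left(X \right)} = - 2 X - 3 = -3 - 2 X$)
$D{\left(M \right)} = 7 + M^{2}$ ($D{\left(M \right)} = M^{2} + 7 = 7 + M^{2}$)
$A = - \frac{1738749383}{1058348059}$ ($A = 46197 \left(- \frac{1}{21551}\right) + 24590 \cdot \frac{1}{49109} = - \frac{46197}{21551} + \frac{24590}{49109} = - \frac{1738749383}{1058348059} \approx -1.6429$)
$p = -3542$ ($p = - 161 \left(78 - \left(7 + \left(-3 - 4\right)^{2}\right)\right) = - 161 \left(78 - \left(7 + \left(-7\right)^{2}\right)\right) = - 161 \left(78 - \left(7 + 49\right)\right) = - 161 \left(78 - 56\right) = \left(-161\right) 22 = -3542$)
$\frac{A}{p} = - \frac{1738749383}{1058348059 \left(-3542\right)} = \left(- \frac{1738749383}{1058348059}\right) \left(- \frac{1}{3542}\right) = \frac{248392769}{535524117854}$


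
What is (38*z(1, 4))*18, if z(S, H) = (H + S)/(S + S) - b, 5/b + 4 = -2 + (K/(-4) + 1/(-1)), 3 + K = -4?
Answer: 16530/7 ≈ 2361.4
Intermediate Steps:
K = -7 (K = -3 - 4 = -7)
b = -20/21 (b = 5/(-4 + (-2 + (-7/(-4) + 1/(-1)))) = 5/(-4 + (-2 + (-7*(-¼) + 1*(-1)))) = 5/(-4 + (-2 + (7/4 - 1))) = 5/(-4 + (-2 + ¾)) = 5/(-4 - 5/4) = 5/(-21/4) = 5*(-4/21) = -20/21 ≈ -0.95238)
z(S, H) = 20/21 + (H + S)/(2*S) (z(S, H) = (H + S)/(S + S) - 1*(-20/21) = (H + S)/((2*S)) + 20/21 = (H + S)*(1/(2*S)) + 20/21 = (H + S)/(2*S) + 20/21 = 20/21 + (H + S)/(2*S))
(38*z(1, 4))*18 = (38*(61/42 + (½)*4/1))*18 = (38*(61/42 + (½)*4*1))*18 = (38*(61/42 + 2))*18 = (38*(145/42))*18 = (2755/21)*18 = 16530/7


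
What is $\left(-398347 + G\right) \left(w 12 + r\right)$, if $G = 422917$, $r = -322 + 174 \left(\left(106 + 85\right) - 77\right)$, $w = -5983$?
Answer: $-1284568740$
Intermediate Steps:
$r = 19514$ ($r = -322 + 174 \left(191 - 77\right) = -322 + 174 \cdot 114 = -322 + 19836 = 19514$)
$\left(-398347 + G\right) \left(w 12 + r\right) = \left(-398347 + 422917\right) \left(\left(-5983\right) 12 + 19514\right) = 24570 \left(-71796 + 19514\right) = 24570 \left(-52282\right) = -1284568740$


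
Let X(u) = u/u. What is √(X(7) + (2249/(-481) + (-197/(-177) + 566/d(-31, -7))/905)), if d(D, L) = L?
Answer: 11*I*√53540610674565/41487915 ≈ 1.94*I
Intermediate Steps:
X(u) = 1
√(X(7) + (2249/(-481) + (-197/(-177) + 566/d(-31, -7))/905)) = √(1 + (2249/(-481) + (-197/(-177) + 566/(-7))/905)) = √(1 + (2249*(-1/481) + (-197*(-1/177) + 566*(-⅐))*(1/905))) = √(1 + (-173/37 + (197/177 - 566/7)*(1/905))) = √(1 + (-173/37 - 98803/1239*1/905)) = √(1 + (-173/37 - 98803/1121295)) = √(1 - 197639746/41487915) = √(-156151831/41487915) = 11*I*√53540610674565/41487915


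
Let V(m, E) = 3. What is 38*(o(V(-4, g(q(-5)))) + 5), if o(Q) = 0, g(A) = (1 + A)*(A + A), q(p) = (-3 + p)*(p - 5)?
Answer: 190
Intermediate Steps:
q(p) = (-5 + p)*(-3 + p) (q(p) = (-3 + p)*(-5 + p) = (-5 + p)*(-3 + p))
g(A) = 2*A*(1 + A) (g(A) = (1 + A)*(2*A) = 2*A*(1 + A))
38*(o(V(-4, g(q(-5)))) + 5) = 38*(0 + 5) = 38*5 = 190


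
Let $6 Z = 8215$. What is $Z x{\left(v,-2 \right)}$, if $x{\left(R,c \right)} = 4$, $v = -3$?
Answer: $\frac{16430}{3} \approx 5476.7$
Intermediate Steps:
$Z = \frac{8215}{6}$ ($Z = \frac{1}{6} \cdot 8215 = \frac{8215}{6} \approx 1369.2$)
$Z x{\left(v,-2 \right)} = \frac{8215}{6} \cdot 4 = \frac{16430}{3}$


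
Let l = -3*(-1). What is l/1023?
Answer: 1/341 ≈ 0.0029326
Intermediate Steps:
l = 3
l/1023 = 3/1023 = 3*(1/1023) = 1/341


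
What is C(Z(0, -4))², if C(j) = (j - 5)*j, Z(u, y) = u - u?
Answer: 0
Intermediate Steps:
Z(u, y) = 0
C(j) = j*(-5 + j) (C(j) = (-5 + j)*j = j*(-5 + j))
C(Z(0, -4))² = (0*(-5 + 0))² = (0*(-5))² = 0² = 0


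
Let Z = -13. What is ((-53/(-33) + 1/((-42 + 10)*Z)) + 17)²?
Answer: 65258278849/188457984 ≈ 346.27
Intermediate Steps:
((-53/(-33) + 1/((-42 + 10)*Z)) + 17)² = ((-53/(-33) + 1/((-42 + 10)*(-13))) + 17)² = ((-53*(-1/33) - 1/13/(-32)) + 17)² = ((53/33 - 1/32*(-1/13)) + 17)² = ((53/33 + 1/416) + 17)² = (22081/13728 + 17)² = (255457/13728)² = 65258278849/188457984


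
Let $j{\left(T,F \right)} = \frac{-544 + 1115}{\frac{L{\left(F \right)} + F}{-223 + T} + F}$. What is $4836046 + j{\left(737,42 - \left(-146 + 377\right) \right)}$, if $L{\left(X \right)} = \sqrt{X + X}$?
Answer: $\frac{242418875288832}{50127527} - \frac{293494 i \sqrt{42}}{3158034201} \approx 4.836 \cdot 10^{6} - 0.00060229 i$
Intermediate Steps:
$L{\left(X \right)} = \sqrt{2} \sqrt{X}$ ($L{\left(X \right)} = \sqrt{2 X} = \sqrt{2} \sqrt{X}$)
$j{\left(T,F \right)} = \frac{571}{F + \frac{F + \sqrt{2} \sqrt{F}}{-223 + T}}$ ($j{\left(T,F \right)} = \frac{-544 + 1115}{\frac{\sqrt{2} \sqrt{F} + F}{-223 + T} + F} = \frac{571}{\frac{F + \sqrt{2} \sqrt{F}}{-223 + T} + F} = \frac{571}{F + \frac{F + \sqrt{2} \sqrt{F}}{-223 + T}}$)
$4836046 + j{\left(737,42 - \left(-146 + 377\right) \right)} = 4836046 + \frac{571 \left(-223 + 737\right)}{- 222 \left(42 - \left(-146 + 377\right)\right) + \left(42 - \left(-146 + 377\right)\right) 737 + \sqrt{2} \sqrt{42 - \left(-146 + 377\right)}} = 4836046 + 571 \frac{1}{- 222 \left(42 - 231\right) + \left(42 - 231\right) 737 + \sqrt{2} \sqrt{42 - 231}} \cdot 514 = 4836046 + 571 \frac{1}{\left(-222\right) \left(-189\right) - 139293 + \sqrt{2} \sqrt{-189}} \cdot 514 = 4836046 + 571 \frac{1}{41958 - 139293 + \sqrt{2} \cdot 3 i \sqrt{21}} \cdot 514 = 4836046 + 571 \frac{1}{41958 - 139293 + 3 i \sqrt{42}} \cdot 514 = 4836046 + 571 \frac{1}{-97335 + 3 i \sqrt{42}} \cdot 514 = 4836046 + \frac{293494}{-97335 + 3 i \sqrt{42}}$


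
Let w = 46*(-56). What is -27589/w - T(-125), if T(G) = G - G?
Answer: 27589/2576 ≈ 10.710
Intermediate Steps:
T(G) = 0
w = -2576
-27589/w - T(-125) = -27589/(-2576) - 1*0 = -27589*(-1/2576) + 0 = 27589/2576 + 0 = 27589/2576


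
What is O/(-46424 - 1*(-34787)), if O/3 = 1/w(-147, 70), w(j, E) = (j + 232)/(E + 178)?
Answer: -248/329715 ≈ -0.00075216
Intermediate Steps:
w(j, E) = (232 + j)/(178 + E)
O = 744/85 (O = 3/(((232 - 147)/(178 + 70))) = 3/((85/248)) = 3/(((1/248)*85)) = 3/(85/248) = 3*(248/85) = 744/85 ≈ 8.7529)
O/(-46424 - 1*(-34787)) = 744/(85*(-46424 - 1*(-34787))) = 744/(85*(-46424 + 34787)) = (744/85)/(-11637) = (744/85)*(-1/11637) = -248/329715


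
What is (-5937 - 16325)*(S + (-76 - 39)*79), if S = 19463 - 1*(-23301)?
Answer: -749761898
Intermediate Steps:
S = 42764 (S = 19463 + 23301 = 42764)
(-5937 - 16325)*(S + (-76 - 39)*79) = (-5937 - 16325)*(42764 + (-76 - 39)*79) = -22262*(42764 - 115*79) = -22262*(42764 - 9085) = -22262*33679 = -749761898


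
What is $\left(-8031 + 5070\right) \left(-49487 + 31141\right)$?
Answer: $54322506$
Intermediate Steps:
$\left(-8031 + 5070\right) \left(-49487 + 31141\right) = \left(-2961\right) \left(-18346\right) = 54322506$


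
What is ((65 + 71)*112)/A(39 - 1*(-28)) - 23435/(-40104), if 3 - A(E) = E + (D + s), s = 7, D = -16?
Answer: -609575203/2205720 ≈ -276.36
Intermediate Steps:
A(E) = 12 - E (A(E) = 3 - (E + (-16 + 7)) = 3 - (E - 9) = 3 - (-9 + E) = 3 + (9 - E) = 12 - E)
((65 + 71)*112)/A(39 - 1*(-28)) - 23435/(-40104) = ((65 + 71)*112)/(12 - (39 - 1*(-28))) - 23435/(-40104) = (136*112)/(12 - (39 + 28)) - 23435*(-1/40104) = 15232/(12 - 1*67) + 23435/40104 = 15232/(12 - 67) + 23435/40104 = 15232/(-55) + 23435/40104 = 15232*(-1/55) + 23435/40104 = -15232/55 + 23435/40104 = -609575203/2205720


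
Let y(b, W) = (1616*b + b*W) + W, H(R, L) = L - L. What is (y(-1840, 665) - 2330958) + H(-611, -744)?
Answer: -6527333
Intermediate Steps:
H(R, L) = 0
y(b, W) = W + 1616*b + W*b (y(b, W) = (1616*b + W*b) + W = W + 1616*b + W*b)
(y(-1840, 665) - 2330958) + H(-611, -744) = ((665 + 1616*(-1840) + 665*(-1840)) - 2330958) + 0 = ((665 - 2973440 - 1223600) - 2330958) + 0 = (-4196375 - 2330958) + 0 = -6527333 + 0 = -6527333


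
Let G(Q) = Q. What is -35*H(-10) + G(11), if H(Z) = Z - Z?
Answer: 11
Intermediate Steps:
H(Z) = 0
-35*H(-10) + G(11) = -35*0 + 11 = 0 + 11 = 11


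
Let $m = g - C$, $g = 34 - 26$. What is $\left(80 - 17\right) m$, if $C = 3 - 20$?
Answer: $1575$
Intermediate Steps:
$g = 8$
$C = -17$ ($C = 3 - 20 = -17$)
$m = 25$ ($m = 8 - -17 = 8 + 17 = 25$)
$\left(80 - 17\right) m = \left(80 - 17\right) 25 = 63 \cdot 25 = 1575$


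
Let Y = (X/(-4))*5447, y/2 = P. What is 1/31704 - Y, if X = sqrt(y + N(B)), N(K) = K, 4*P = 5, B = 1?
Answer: 1/31704 + 5447*sqrt(14)/8 ≈ 2547.6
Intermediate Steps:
P = 5/4 (P = (1/4)*5 = 5/4 ≈ 1.2500)
y = 5/2 (y = 2*(5/4) = 5/2 ≈ 2.5000)
X = sqrt(14)/2 (X = sqrt(5/2 + 1) = sqrt(7/2) = sqrt(14)/2 ≈ 1.8708)
Y = -5447*sqrt(14)/8 (Y = ((sqrt(14)/2)/(-4))*5447 = ((sqrt(14)/2)*(-1/4))*5447 = -sqrt(14)/8*5447 = -5447*sqrt(14)/8 ≈ -2547.6)
1/31704 - Y = 1/31704 - (-5447)*sqrt(14)/8 = 1/31704 + 5447*sqrt(14)/8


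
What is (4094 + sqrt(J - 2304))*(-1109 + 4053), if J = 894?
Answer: 12052736 + 2944*I*sqrt(1410) ≈ 1.2053e+7 + 1.1055e+5*I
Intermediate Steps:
(4094 + sqrt(J - 2304))*(-1109 + 4053) = (4094 + sqrt(894 - 2304))*(-1109 + 4053) = (4094 + sqrt(-1410))*2944 = (4094 + I*sqrt(1410))*2944 = 12052736 + 2944*I*sqrt(1410)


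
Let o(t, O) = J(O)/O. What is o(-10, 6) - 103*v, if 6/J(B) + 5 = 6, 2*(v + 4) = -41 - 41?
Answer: 4636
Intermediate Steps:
v = -45 (v = -4 + (-41 - 41)/2 = -4 + (½)*(-82) = -4 - 41 = -45)
J(B) = 6 (J(B) = 6/(-5 + 6) = 6/1 = 6*1 = 6)
o(t, O) = 6/O
o(-10, 6) - 103*v = 6/6 - 103*(-45) = 6*(⅙) + 4635 = 1 + 4635 = 4636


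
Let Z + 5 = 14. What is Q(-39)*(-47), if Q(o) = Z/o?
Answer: 141/13 ≈ 10.846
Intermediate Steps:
Z = 9 (Z = -5 + 14 = 9)
Q(o) = 9/o
Q(-39)*(-47) = (9/(-39))*(-47) = (9*(-1/39))*(-47) = -3/13*(-47) = 141/13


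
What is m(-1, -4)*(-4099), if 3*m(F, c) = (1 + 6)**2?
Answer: -200851/3 ≈ -66950.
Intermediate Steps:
m(F, c) = 49/3 (m(F, c) = (1 + 6)**2/3 = (1/3)*7**2 = (1/3)*49 = 49/3)
m(-1, -4)*(-4099) = (49/3)*(-4099) = -200851/3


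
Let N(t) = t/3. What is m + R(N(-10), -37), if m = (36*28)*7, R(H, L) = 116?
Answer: 7172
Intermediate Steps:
N(t) = t/3
m = 7056 (m = 1008*7 = 7056)
m + R(N(-10), -37) = 7056 + 116 = 7172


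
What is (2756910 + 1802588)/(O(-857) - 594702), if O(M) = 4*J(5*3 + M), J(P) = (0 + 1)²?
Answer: -2279749/297349 ≈ -7.6669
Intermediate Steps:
J(P) = 1 (J(P) = 1² = 1)
O(M) = 4 (O(M) = 4*1 = 4)
(2756910 + 1802588)/(O(-857) - 594702) = (2756910 + 1802588)/(4 - 594702) = 4559498/(-594698) = 4559498*(-1/594698) = -2279749/297349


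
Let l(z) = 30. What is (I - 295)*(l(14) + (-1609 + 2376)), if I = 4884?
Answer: 3657433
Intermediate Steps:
(I - 295)*(l(14) + (-1609 + 2376)) = (4884 - 295)*(30 + (-1609 + 2376)) = 4589*(30 + 767) = 4589*797 = 3657433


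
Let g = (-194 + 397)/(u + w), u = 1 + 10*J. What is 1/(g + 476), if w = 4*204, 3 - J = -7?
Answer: 131/62385 ≈ 0.0020999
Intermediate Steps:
J = 10 (J = 3 - 1*(-7) = 3 + 7 = 10)
u = 101 (u = 1 + 10*10 = 1 + 100 = 101)
w = 816
g = 29/131 (g = (-194 + 397)/(101 + 816) = 203/917 = 203*(1/917) = 29/131 ≈ 0.22137)
1/(g + 476) = 1/(29/131 + 476) = 1/(62385/131) = 131/62385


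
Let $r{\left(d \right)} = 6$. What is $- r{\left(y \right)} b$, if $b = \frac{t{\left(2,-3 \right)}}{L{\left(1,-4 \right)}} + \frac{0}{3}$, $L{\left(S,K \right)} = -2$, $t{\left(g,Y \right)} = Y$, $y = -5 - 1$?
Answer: $-9$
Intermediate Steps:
$y = -6$ ($y = -5 - 1 = -6$)
$b = \frac{3}{2}$ ($b = - \frac{3}{-2} + \frac{0}{3} = \left(-3\right) \left(- \frac{1}{2}\right) + 0 \cdot \frac{1}{3} = \frac{3}{2} + 0 = \frac{3}{2} \approx 1.5$)
$- r{\left(y \right)} b = \left(-1\right) 6 \cdot \frac{3}{2} = \left(-6\right) \frac{3}{2} = -9$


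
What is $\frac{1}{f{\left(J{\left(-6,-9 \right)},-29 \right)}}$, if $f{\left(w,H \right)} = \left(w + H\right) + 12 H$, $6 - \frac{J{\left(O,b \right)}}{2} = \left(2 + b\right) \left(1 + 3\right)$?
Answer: $- \frac{1}{309} \approx -0.0032362$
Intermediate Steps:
$J{\left(O,b \right)} = -4 - 8 b$ ($J{\left(O,b \right)} = 12 - 2 \left(2 + b\right) \left(1 + 3\right) = 12 - 2 \left(2 + b\right) 4 = 12 - 2 \left(8 + 4 b\right) = 12 - \left(16 + 8 b\right) = -4 - 8 b$)
$f{\left(w,H \right)} = w + 13 H$ ($f{\left(w,H \right)} = \left(H + w\right) + 12 H = w + 13 H$)
$\frac{1}{f{\left(J{\left(-6,-9 \right)},-29 \right)}} = \frac{1}{\left(-4 - -72\right) + 13 \left(-29\right)} = \frac{1}{\left(-4 + 72\right) - 377} = \frac{1}{68 - 377} = \frac{1}{-309} = - \frac{1}{309}$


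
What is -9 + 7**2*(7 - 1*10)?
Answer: -156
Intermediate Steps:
-9 + 7**2*(7 - 1*10) = -9 + 49*(7 - 10) = -9 + 49*(-3) = -9 - 147 = -156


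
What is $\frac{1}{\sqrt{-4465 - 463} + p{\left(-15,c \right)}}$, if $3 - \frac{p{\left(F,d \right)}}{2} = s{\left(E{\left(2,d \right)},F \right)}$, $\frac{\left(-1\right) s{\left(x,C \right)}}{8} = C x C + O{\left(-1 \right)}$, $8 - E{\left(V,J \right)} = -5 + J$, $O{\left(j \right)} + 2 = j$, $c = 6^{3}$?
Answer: $- \frac{52203}{38152145278} - \frac{2 i \sqrt{77}}{133532508473} \approx -1.3683 \cdot 10^{-6} - 1.3143 \cdot 10^{-10} i$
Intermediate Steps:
$c = 216$
$O{\left(j \right)} = -2 + j$
$E{\left(V,J \right)} = 13 - J$ ($E{\left(V,J \right)} = 8 - \left(-5 + J\right) = 13 - J$)
$s{\left(x,C \right)} = 24 - 8 x C^{2}$ ($s{\left(x,C \right)} = - 8 \left(C x C - 3\right) = - 8 \left(x C^{2} - 3\right) = - 8 \left(-3 + x C^{2}\right) = 24 - 8 x C^{2}$)
$p{\left(F,d \right)} = -42 + 16 F^{2} \left(13 - d\right)$ ($p{\left(F,d \right)} = 6 - 2 \left(24 - 8 \left(13 - d\right) F^{2}\right) = 6 - 2 \left(24 - 8 F^{2} \left(13 - d\right)\right) = 6 + \left(-48 + 16 F^{2} \left(13 - d\right)\right) = -42 + 16 F^{2} \left(13 - d\right)$)
$\frac{1}{\sqrt{-4465 - 463} + p{\left(-15,c \right)}} = \frac{1}{\sqrt{-4465 - 463} + \left(-42 + 16 \left(-15\right)^{2} \left(13 - 216\right)\right)} = \frac{1}{\sqrt{-4928} + \left(-42 + 16 \cdot 225 \left(13 - 216\right)\right)} = \frac{1}{8 i \sqrt{77} + \left(-42 + 16 \cdot 225 \left(-203\right)\right)} = \frac{1}{8 i \sqrt{77} - 730842} = \frac{1}{-730842 + 8 i \sqrt{77}}$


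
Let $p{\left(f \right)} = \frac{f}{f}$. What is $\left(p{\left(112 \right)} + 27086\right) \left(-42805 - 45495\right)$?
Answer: $-2391782100$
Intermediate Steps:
$p{\left(f \right)} = 1$
$\left(p{\left(112 \right)} + 27086\right) \left(-42805 - 45495\right) = \left(1 + 27086\right) \left(-42805 - 45495\right) = 27087 \left(-88300\right) = -2391782100$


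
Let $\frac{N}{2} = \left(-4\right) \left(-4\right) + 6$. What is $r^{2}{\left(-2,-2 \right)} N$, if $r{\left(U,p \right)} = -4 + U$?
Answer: $1584$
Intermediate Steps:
$N = 44$ ($N = 2 \left(\left(-4\right) \left(-4\right) + 6\right) = 2 \left(16 + 6\right) = 2 \cdot 22 = 44$)
$r^{2}{\left(-2,-2 \right)} N = \left(-4 - 2\right)^{2} \cdot 44 = \left(-6\right)^{2} \cdot 44 = 36 \cdot 44 = 1584$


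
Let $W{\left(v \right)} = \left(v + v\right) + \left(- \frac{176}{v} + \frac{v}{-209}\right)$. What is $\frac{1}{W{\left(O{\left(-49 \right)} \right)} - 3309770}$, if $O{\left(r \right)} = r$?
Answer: $- \frac{10241}{33896319003} \approx -3.0213 \cdot 10^{-7}$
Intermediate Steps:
$W{\left(v \right)} = - \frac{176}{v} + \frac{417 v}{209}$ ($W{\left(v \right)} = 2 v + \left(- \frac{176}{v} + v \left(- \frac{1}{209}\right)\right) = 2 v - \left(\frac{176}{v} + \frac{v}{209}\right) = - \frac{176}{v} + \frac{417 v}{209}$)
$\frac{1}{W{\left(O{\left(-49 \right)} \right)} - 3309770} = \frac{1}{\left(- \frac{176}{-49} + \frac{417}{209} \left(-49\right)\right) - 3309770} = \frac{1}{\left(\left(-176\right) \left(- \frac{1}{49}\right) - \frac{20433}{209}\right) - 3309770} = \frac{1}{\left(\frac{176}{49} - \frac{20433}{209}\right) - 3309770} = \frac{1}{- \frac{964433}{10241} - 3309770} = \frac{1}{- \frac{33896319003}{10241}} = - \frac{10241}{33896319003}$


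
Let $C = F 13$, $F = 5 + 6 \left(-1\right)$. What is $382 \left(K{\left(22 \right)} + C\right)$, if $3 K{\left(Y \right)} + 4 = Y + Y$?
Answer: $\frac{382}{3} \approx 127.33$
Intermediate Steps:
$F = -1$ ($F = 5 - 6 = -1$)
$C = -13$ ($C = \left(-1\right) 13 = -13$)
$K{\left(Y \right)} = - \frac{4}{3} + \frac{2 Y}{3}$ ($K{\left(Y \right)} = - \frac{4}{3} + \frac{Y + Y}{3} = - \frac{4}{3} + \frac{2 Y}{3}$)
$382 \left(K{\left(22 \right)} + C\right) = 382 \left(\left(- \frac{4}{3} + \frac{2}{3} \cdot 22\right) - 13\right) = 382 \left(\left(- \frac{4}{3} + \frac{44}{3}\right) - 13\right) = 382 \left(\frac{40}{3} - 13\right) = 382 \cdot \frac{1}{3} = \frac{382}{3}$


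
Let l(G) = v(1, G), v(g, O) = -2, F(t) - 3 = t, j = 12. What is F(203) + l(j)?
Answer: 204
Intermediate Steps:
F(t) = 3 + t
l(G) = -2
F(203) + l(j) = (3 + 203) - 2 = 206 - 2 = 204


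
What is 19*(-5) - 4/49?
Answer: -4659/49 ≈ -95.082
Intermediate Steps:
19*(-5) - 4/49 = -95 - 4*1/49 = -95 - 4/49 = -4659/49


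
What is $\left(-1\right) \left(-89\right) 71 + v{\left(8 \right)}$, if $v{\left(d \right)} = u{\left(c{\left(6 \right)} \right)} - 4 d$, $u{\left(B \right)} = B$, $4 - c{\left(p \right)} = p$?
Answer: $6285$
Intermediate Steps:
$c{\left(p \right)} = 4 - p$
$v{\left(d \right)} = -2 - 4 d$ ($v{\left(d \right)} = \left(4 - 6\right) - 4 d = -2 - 4 d$)
$\left(-1\right) \left(-89\right) 71 + v{\left(8 \right)} = \left(-1\right) \left(-89\right) 71 - 34 = 89 \cdot 71 - 34 = 6319 - 34 = 6285$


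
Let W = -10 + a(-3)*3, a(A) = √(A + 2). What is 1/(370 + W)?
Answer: 40/14401 - I/43203 ≈ 0.0027776 - 2.3147e-5*I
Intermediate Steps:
a(A) = √(2 + A)
W = -10 + 3*I (W = -10 + √(2 - 3)*3 = -10 + √(-1)*3 = -10 + I*3 = -10 + 3*I ≈ -10.0 + 3.0*I)
1/(370 + W) = 1/(370 + (-10 + 3*I)) = 1/(360 + 3*I) = (360 - 3*I)/129609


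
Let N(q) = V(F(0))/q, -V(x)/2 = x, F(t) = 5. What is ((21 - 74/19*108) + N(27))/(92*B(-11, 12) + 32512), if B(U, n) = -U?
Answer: -205201/17197812 ≈ -0.011932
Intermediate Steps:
V(x) = -2*x
N(q) = -10/q (N(q) = (-2*5)/q = -10/q)
((21 - 74/19*108) + N(27))/(92*B(-11, 12) + 32512) = ((21 - 74/19*108) - 10/27)/(92*(-1*(-11)) + 32512) = ((21 - 74*1/19*108) - 10*1/27)/(92*11 + 32512) = ((21 - 74/19*108) - 10/27)/(1012 + 32512) = ((21 - 7992/19) - 10/27)/33524 = (-7593/19 - 10/27)*(1/33524) = -205201/513*1/33524 = -205201/17197812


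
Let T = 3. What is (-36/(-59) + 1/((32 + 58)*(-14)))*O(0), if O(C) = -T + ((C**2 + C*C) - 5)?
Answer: -90602/18585 ≈ -4.8750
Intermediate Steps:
O(C) = -8 + 2*C**2 (O(C) = -1*3 + ((C**2 + C*C) - 5) = -3 + ((C**2 + C**2) - 5) = -3 + (2*C**2 - 5) = -3 + (-5 + 2*C**2) = -8 + 2*C**2)
(-36/(-59) + 1/((32 + 58)*(-14)))*O(0) = (-36/(-59) + 1/((32 + 58)*(-14)))*(-8 + 2*0**2) = (-36*(-1/59) - 1/14/90)*(-8 + 2*0) = (36/59 + (1/90)*(-1/14))*(-8 + 0) = (36/59 - 1/1260)*(-8) = (45301/74340)*(-8) = -90602/18585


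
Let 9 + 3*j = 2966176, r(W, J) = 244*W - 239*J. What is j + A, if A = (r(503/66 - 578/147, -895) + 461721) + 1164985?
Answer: 4576487582/1617 ≈ 2.8302e+6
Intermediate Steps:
r(W, J) = -239*J + 244*W
j = 2966167/3 (j = -3 + (1/3)*2966176 = -3 + 2966176/3 = 2966167/3 ≈ 9.8872e+5)
A = 992574523/539 (A = ((-239*(-895) + 244*(503/66 - 578/147)) + 461721) + 1164985 = ((213905 + 244*(503*(1/66) - 578*1/147)) + 461721) + 1164985 = ((213905 + 244*(503/66 - 578/147)) + 461721) + 1164985 = ((213905 + 244*(3977/1078)) + 461721) + 1164985 = ((213905 + 485194/539) + 461721) + 1164985 = (115779989/539 + 461721) + 1164985 = 364647608/539 + 1164985 = 992574523/539 ≈ 1.8415e+6)
j + A = 2966167/3 + 992574523/539 = 4576487582/1617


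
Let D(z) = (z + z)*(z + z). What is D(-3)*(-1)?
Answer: -36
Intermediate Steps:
D(z) = 4*z**2 (D(z) = (2*z)*(2*z) = 4*z**2)
D(-3)*(-1) = (4*(-3)**2)*(-1) = (4*9)*(-1) = 36*(-1) = -36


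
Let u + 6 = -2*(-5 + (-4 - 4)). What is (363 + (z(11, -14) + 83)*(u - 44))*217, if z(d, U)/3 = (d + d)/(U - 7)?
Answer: -337125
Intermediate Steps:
z(d, U) = 6*d/(-7 + U) (z(d, U) = 3*((d + d)/(U - 7)) = 3*((2*d)/(-7 + U)) = 3*(2*d/(-7 + U)) = 6*d/(-7 + U))
u = 20 (u = -6 - 2*(-5 + (-4 - 4)) = -6 - 2*(-5 - 8) = -6 - 2*(-13) = -6 + 26 = 20)
(363 + (z(11, -14) + 83)*(u - 44))*217 = (363 + (6*11/(-7 - 14) + 83)*(20 - 44))*217 = (363 + (6*11/(-21) + 83)*(-24))*217 = (363 + (6*11*(-1/21) + 83)*(-24))*217 = (363 + (-22/7 + 83)*(-24))*217 = (363 + (559/7)*(-24))*217 = (363 - 13416/7)*217 = -10875/7*217 = -337125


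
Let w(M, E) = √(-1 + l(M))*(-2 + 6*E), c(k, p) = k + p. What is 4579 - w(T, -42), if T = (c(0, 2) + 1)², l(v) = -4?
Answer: 4579 + 254*I*√5 ≈ 4579.0 + 567.96*I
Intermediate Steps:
T = 9 (T = ((0 + 2) + 1)² = (2 + 1)² = 3² = 9)
w(M, E) = I*√5*(-2 + 6*E) (w(M, E) = √(-1 - 4)*(-2 + 6*E) = √(-5)*(-2 + 6*E) = (I*√5)*(-2 + 6*E) = I*√5*(-2 + 6*E))
4579 - w(T, -42) = 4579 - I*√5*(-2 + 6*(-42)) = 4579 - I*√5*(-2 - 252) = 4579 - I*√5*(-254) = 4579 - (-254)*I*√5 = 4579 + 254*I*√5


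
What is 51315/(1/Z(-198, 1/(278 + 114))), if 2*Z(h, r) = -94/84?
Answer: -803935/28 ≈ -28712.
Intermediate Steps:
Z(h, r) = -47/84 (Z(h, r) = (-94/84)/2 = (-94*1/84)/2 = (1/2)*(-47/42) = -47/84)
51315/(1/Z(-198, 1/(278 + 114))) = 51315/(1/(-47/84)) = 51315/(-84/47) = 51315*(-47/84) = -803935/28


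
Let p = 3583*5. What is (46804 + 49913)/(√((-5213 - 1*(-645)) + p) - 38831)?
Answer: -3755617827/1507833214 - 290151*√1483/1507833214 ≈ -2.4981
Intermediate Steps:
p = 17915
(46804 + 49913)/(√((-5213 - 1*(-645)) + p) - 38831) = (46804 + 49913)/(√((-5213 - 1*(-645)) + 17915) - 38831) = 96717/(√((-5213 + 645) + 17915) - 38831) = 96717/(√(-4568 + 17915) - 38831) = 96717/(√13347 - 38831) = 96717/(3*√1483 - 38831) = 96717/(-38831 + 3*√1483)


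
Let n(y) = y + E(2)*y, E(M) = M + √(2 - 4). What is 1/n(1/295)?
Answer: 885/11 - 295*I*√2/11 ≈ 80.455 - 37.927*I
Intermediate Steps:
E(M) = M + I*√2 (E(M) = M + √(-2) = M + I*√2)
n(y) = y + y*(2 + I*√2) (n(y) = y + (2 + I*√2)*y = y + y*(2 + I*√2))
1/n(1/295) = 1/((3 + I*√2)/295) = 1/(3/295 + I*√2/295)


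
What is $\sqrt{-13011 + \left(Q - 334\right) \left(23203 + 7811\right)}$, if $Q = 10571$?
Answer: $\sqrt{317477307} \approx 17818.0$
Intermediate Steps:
$\sqrt{-13011 + \left(Q - 334\right) \left(23203 + 7811\right)} = \sqrt{-13011 + \left(10571 - 334\right) \left(23203 + 7811\right)} = \sqrt{-13011 + 10237 \cdot 31014} = \sqrt{-13011 + 317490318} = \sqrt{317477307}$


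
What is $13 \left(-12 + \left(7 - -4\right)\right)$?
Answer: $-13$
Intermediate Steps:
$13 \left(-12 + \left(7 - -4\right)\right) = 13 \left(-12 + \left(7 + 4\right)\right) = 13 \left(-12 + 11\right) = 13 \left(-1\right) = -13$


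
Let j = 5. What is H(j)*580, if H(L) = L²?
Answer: 14500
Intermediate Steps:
H(j)*580 = 5²*580 = 25*580 = 14500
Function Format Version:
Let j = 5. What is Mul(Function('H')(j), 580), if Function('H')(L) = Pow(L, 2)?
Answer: 14500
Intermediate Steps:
Mul(Function('H')(j), 580) = Mul(Pow(5, 2), 580) = Mul(25, 580) = 14500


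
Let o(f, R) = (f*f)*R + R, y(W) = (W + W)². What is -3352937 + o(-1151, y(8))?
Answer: 335796375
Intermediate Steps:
y(W) = 4*W² (y(W) = (2*W)² = 4*W²)
o(f, R) = R + R*f² (o(f, R) = f²*R + R = R*f² + R = R + R*f²)
-3352937 + o(-1151, y(8)) = -3352937 + (4*8²)*(1 + (-1151)²) = -3352937 + (4*64)*(1 + 1324801) = -3352937 + 256*1324802 = -3352937 + 339149312 = 335796375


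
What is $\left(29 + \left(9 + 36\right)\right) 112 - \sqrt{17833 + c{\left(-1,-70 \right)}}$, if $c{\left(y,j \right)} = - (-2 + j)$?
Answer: $8288 - \sqrt{17905} \approx 8154.2$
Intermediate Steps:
$c{\left(y,j \right)} = 2 - j$
$\left(29 + \left(9 + 36\right)\right) 112 - \sqrt{17833 + c{\left(-1,-70 \right)}} = \left(29 + \left(9 + 36\right)\right) 112 - \sqrt{17833 + \left(2 - -70\right)} = \left(29 + 45\right) 112 - \sqrt{17833 + \left(2 + 70\right)} = 74 \cdot 112 - \sqrt{17833 + 72} = 8288 - \sqrt{17905}$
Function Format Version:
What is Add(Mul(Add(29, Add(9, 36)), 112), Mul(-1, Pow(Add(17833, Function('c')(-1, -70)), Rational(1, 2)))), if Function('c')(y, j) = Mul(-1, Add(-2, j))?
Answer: Add(8288, Mul(-1, Pow(17905, Rational(1, 2)))) ≈ 8154.2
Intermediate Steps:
Function('c')(y, j) = Add(2, Mul(-1, j))
Add(Mul(Add(29, Add(9, 36)), 112), Mul(-1, Pow(Add(17833, Function('c')(-1, -70)), Rational(1, 2)))) = Add(Mul(Add(29, Add(9, 36)), 112), Mul(-1, Pow(Add(17833, Add(2, Mul(-1, -70))), Rational(1, 2)))) = Add(Mul(Add(29, 45), 112), Mul(-1, Pow(Add(17833, Add(2, 70)), Rational(1, 2)))) = Add(Mul(74, 112), Mul(-1, Pow(Add(17833, 72), Rational(1, 2)))) = Add(8288, Mul(-1, Pow(17905, Rational(1, 2))))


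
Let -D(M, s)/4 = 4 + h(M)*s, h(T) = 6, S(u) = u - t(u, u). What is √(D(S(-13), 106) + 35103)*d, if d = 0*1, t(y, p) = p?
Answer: 0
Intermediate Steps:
S(u) = 0 (S(u) = u - u = 0)
D(M, s) = -16 - 24*s (D(M, s) = -4*(4 + 6*s) = -16 - 24*s)
d = 0
√(D(S(-13), 106) + 35103)*d = √((-16 - 24*106) + 35103)*0 = √((-16 - 2544) + 35103)*0 = √(-2560 + 35103)*0 = √32543*0 = 0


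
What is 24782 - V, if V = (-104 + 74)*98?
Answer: 27722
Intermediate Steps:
V = -2940 (V = -30*98 = -2940)
24782 - V = 24782 - 1*(-2940) = 24782 + 2940 = 27722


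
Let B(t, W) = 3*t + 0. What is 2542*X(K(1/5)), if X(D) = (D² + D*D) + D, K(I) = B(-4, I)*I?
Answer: 579576/25 ≈ 23183.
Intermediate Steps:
B(t, W) = 3*t
K(I) = -12*I (K(I) = (3*(-4))*I = -12*I)
X(D) = D + 2*D² (X(D) = (D² + D²) + D = 2*D² + D = D + 2*D²)
2542*X(K(1/5)) = 2542*((-12/5)*(1 + 2*(-12/5))) = 2542*((-12*⅕)*(1 + 2*(-12*⅕))) = 2542*(-12*(1 + 2*(-12/5))/5) = 2542*(-12*(1 - 24/5)/5) = 2542*(-12/5*(-19/5)) = 2542*(228/25) = 579576/25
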